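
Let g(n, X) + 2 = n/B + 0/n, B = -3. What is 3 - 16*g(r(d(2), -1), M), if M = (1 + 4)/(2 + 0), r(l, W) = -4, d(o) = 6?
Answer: 41/3 ≈ 13.667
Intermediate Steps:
M = 5/2 ≈ 2.5000
g(n, X) = -2 - n/3 (g(n, X) = -2 + (n/(-3) + 0/n) = -2 + (n*(-⅓) + 0) = -2 + (-n/3 + 0) = -2 - n/3)
3 - 16*g(r(d(2), -1), M) = 3 - 16*(-2 - ⅓*(-4)) = 3 - 16*(-2 + 4/3) = 3 - 16*(-⅔) = 3 + 32/3 = 41/3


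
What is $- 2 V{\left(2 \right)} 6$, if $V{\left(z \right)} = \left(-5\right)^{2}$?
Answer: $-300$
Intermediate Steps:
$V{\left(z \right)} = 25$
$- 2 V{\left(2 \right)} 6 = \left(-2\right) 25 \cdot 6 = \left(-50\right) 6 = -300$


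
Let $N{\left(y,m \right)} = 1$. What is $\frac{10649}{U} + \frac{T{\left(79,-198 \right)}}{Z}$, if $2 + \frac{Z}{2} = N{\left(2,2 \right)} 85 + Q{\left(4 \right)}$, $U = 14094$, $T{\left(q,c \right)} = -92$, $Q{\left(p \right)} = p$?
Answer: $\frac{3197}{14094} \approx 0.22683$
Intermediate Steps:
$Z = 174$ ($Z = -4 + 2 \left(1 \cdot 85 + 4\right) = -4 + 2 \left(85 + 4\right) = -4 + 2 \cdot 89 = -4 + 178 = 174$)
$\frac{10649}{U} + \frac{T{\left(79,-198 \right)}}{Z} = \frac{10649}{14094} - \frac{92}{174} = 10649 \cdot \frac{1}{14094} - \frac{46}{87} = \frac{10649}{14094} - \frac{46}{87} = \frac{3197}{14094}$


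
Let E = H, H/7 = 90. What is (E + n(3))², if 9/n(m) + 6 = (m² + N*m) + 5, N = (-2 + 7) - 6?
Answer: 9979281/25 ≈ 3.9917e+5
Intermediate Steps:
H = 630 (H = 7*90 = 630)
E = 630
N = -1 (N = 5 - 6 = -1)
n(m) = 9/(-1 + m² - m) (n(m) = 9/(-6 + ((m² - m) + 5)) = 9/(-6 + (5 + m² - m)) = 9/(-1 + m² - m))
(E + n(3))² = (630 + 9/(-1 + 3² - 1*3))² = (630 + 9/(-1 + 9 - 3))² = (630 + 9/5)² = (3159/5)² = 9979281/25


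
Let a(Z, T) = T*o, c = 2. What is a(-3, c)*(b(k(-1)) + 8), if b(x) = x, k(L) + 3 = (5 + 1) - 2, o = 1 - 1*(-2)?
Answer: 54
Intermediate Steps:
o = 3 (o = 1 + 2 = 3)
k(L) = 1 (k(L) = -3 + ((5 + 1) - 2) = -3 + (6 - 2) = -3 + 4 = 1)
a(Z, T) = 3*T (a(Z, T) = T*3 = 3*T)
a(-3, c)*(b(k(-1)) + 8) = (3*2)*(1 + 8) = 6*9 = 54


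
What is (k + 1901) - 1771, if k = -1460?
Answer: -1330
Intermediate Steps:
(k + 1901) - 1771 = (-1460 + 1901) - 1771 = 441 - 1771 = -1330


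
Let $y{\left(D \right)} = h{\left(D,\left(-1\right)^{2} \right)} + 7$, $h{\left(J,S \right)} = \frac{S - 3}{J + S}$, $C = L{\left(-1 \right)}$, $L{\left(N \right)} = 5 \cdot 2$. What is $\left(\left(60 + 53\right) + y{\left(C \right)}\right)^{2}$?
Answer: $\frac{1737124}{121} \approx 14356.0$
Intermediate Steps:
$L{\left(N \right)} = 10$
$C = 10$
$h{\left(J,S \right)} = \frac{-3 + S}{J + S}$
$y{\left(D \right)} = 7 - \frac{2}{1 + D}$ ($y{\left(D \right)} = \frac{-3 + \left(-1\right)^{2}}{D + \left(-1\right)^{2}} + 7 = \frac{-3 + 1}{D + 1} + 7 = \frac{1}{1 + D} \left(-2\right) + 7 = - \frac{2}{1 + D} + 7 = 7 - \frac{2}{1 + D}$)
$\left(\left(60 + 53\right) + y{\left(C \right)}\right)^{2} = \left(\left(60 + 53\right) + \frac{5 + 7 \cdot 10}{1 + 10}\right)^{2} = \left(113 + \frac{5 + 70}{11}\right)^{2} = \left(113 + \frac{1}{11} \cdot 75\right)^{2} = \left(113 + \frac{75}{11}\right)^{2} = \left(\frac{1318}{11}\right)^{2} = \frac{1737124}{121}$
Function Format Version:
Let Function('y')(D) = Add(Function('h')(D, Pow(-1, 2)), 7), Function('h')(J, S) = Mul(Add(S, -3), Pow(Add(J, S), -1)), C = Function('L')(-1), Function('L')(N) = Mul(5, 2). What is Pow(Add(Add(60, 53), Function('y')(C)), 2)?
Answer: Rational(1737124, 121) ≈ 14356.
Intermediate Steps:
Function('L')(N) = 10
C = 10
Function('h')(J, S) = Mul(Pow(Add(J, S), -1), Add(-3, S)) (Function('h')(J, S) = Mul(Add(-3, S), Pow(Add(J, S), -1)) = Mul(Pow(Add(J, S), -1), Add(-3, S)))
Function('y')(D) = Add(7, Mul(-2, Pow(Add(1, D), -1))) (Function('y')(D) = Add(Mul(Pow(Add(D, Pow(-1, 2)), -1), Add(-3, Pow(-1, 2))), 7) = Add(Mul(Pow(Add(D, 1), -1), Add(-3, 1)), 7) = Add(Mul(Pow(Add(1, D), -1), -2), 7) = Add(Mul(-2, Pow(Add(1, D), -1)), 7) = Add(7, Mul(-2, Pow(Add(1, D), -1))))
Pow(Add(Add(60, 53), Function('y')(C)), 2) = Pow(Add(Add(60, 53), Mul(Pow(Add(1, 10), -1), Add(5, Mul(7, 10)))), 2) = Pow(Add(113, Mul(Pow(11, -1), Add(5, 70))), 2) = Pow(Add(113, Mul(Rational(1, 11), 75)), 2) = Pow(Add(113, Rational(75, 11)), 2) = Pow(Rational(1318, 11), 2) = Rational(1737124, 121)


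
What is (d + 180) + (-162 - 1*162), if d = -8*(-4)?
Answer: -112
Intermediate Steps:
d = 32
(d + 180) + (-162 - 1*162) = (32 + 180) + (-162 - 1*162) = 212 + (-162 - 162) = 212 - 324 = -112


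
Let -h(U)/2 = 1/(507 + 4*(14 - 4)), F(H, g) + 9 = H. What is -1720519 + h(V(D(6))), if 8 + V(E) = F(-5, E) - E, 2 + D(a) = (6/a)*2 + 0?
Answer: -941123895/547 ≈ -1.7205e+6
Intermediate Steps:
F(H, g) = -9 + H
D(a) = -2 + 12/a (D(a) = -2 + ((6/a)*2 + 0) = -2 + (12/a + 0) = -2 + 12/a)
V(E) = -22 - E (V(E) = -8 + ((-9 - 5) - E) = -8 + (-14 - E) = -22 - E)
h(U) = -2/547 (h(U) = -2/(507 + 4*(14 - 4)) = -2/(507 + 4*10) = -2/(507 + 40) = -2/547)
-1720519 + h(V(D(6))) = -1720519 - 2/547 = -941123895/547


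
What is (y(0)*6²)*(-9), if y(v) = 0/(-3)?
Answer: 0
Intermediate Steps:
y(v) = 0 (y(v) = 0*(-⅓) = 0)
(y(0)*6²)*(-9) = (0*6²)*(-9) = (0*36)*(-9) = 0*(-9) = 0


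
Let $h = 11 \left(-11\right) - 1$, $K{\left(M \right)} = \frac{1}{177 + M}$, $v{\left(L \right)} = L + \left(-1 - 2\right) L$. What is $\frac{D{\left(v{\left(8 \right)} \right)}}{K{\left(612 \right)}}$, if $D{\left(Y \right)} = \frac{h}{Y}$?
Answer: $\frac{48129}{8} \approx 6016.1$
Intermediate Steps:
$v{\left(L \right)} = - 2 L$ ($v{\left(L \right)} = L + \left(-1 - 2\right) L = L - 3 L = - 2 L$)
$h = -122$ ($h = -121 - 1 = -122$)
$D{\left(Y \right)} = - \frac{122}{Y}$
$\frac{D{\left(v{\left(8 \right)} \right)}}{K{\left(612 \right)}} = \frac{\left(-122\right) \frac{1}{\left(-2\right) 8}}{\frac{1}{177 + 612}} = \frac{\left(-122\right) \frac{1}{-16}}{\frac{1}{789}} = \left(-122\right) \left(- \frac{1}{16}\right) \frac{1}{\frac{1}{789}} = \frac{61}{8} \cdot 789 = \frac{48129}{8}$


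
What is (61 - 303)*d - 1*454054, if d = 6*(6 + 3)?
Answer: -467122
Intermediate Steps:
d = 54 (d = 6*9 = 54)
(61 - 303)*d - 1*454054 = (61 - 303)*54 - 1*454054 = -242*54 - 454054 = -13068 - 454054 = -467122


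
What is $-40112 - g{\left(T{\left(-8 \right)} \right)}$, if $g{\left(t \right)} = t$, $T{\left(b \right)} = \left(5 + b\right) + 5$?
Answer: $-40114$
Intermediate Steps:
$T{\left(b \right)} = 10 + b$
$-40112 - g{\left(T{\left(-8 \right)} \right)} = -40112 - \left(10 - 8\right) = -40112 - 2 = -40114$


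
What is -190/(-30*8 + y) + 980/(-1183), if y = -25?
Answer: -998/8957 ≈ -0.11142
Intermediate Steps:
-190/(-30*8 + y) + 980/(-1183) = -190/(-30*8 - 25) + 980/(-1183) = -190/(-240 - 25) + 980*(-1/1183) = -190/(-265) - 140/169 = -190*(-1/265) - 140/169 = 38/53 - 140/169 = -998/8957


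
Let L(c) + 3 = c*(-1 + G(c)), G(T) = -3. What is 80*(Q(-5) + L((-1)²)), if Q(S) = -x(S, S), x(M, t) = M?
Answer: -160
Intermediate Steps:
L(c) = -3 - 4*c (L(c) = -3 + c*(-1 - 3) = -3 + c*(-4) = -3 - 4*c)
Q(S) = -S
80*(Q(-5) + L((-1)²)) = 80*(-1*(-5) + (-3 - 4*(-1)²)) = 80*(5 + (-3 - 4*1)) = 80*(5 + (-3 - 4)) = 80*(5 - 7) = 80*(-2) = -160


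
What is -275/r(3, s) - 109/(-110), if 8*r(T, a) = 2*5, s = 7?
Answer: -24091/110 ≈ -219.01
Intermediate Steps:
r(T, a) = 5/4 (r(T, a) = (2*5)/8 = (⅛)*10 = 5/4)
-275/r(3, s) - 109/(-110) = -275/5/4 - 109/(-110) = -275*⅘ - 109*(-1/110) = -220 + 109/110 = -24091/110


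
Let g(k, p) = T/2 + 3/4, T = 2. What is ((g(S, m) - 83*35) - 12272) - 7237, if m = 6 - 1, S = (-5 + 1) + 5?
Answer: -89649/4 ≈ -22412.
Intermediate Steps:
S = 1 (S = -4 + 5 = 1)
m = 5
g(k, p) = 7/4 (g(k, p) = 2/2 + 3/4 = 2*(1/2) + 3*(1/4) = 1 + 3/4 = 7/4)
((g(S, m) - 83*35) - 12272) - 7237 = ((7/4 - 83*35) - 12272) - 7237 = ((7/4 - 2905) - 12272) - 7237 = (-11613/4 - 12272) - 7237 = -60701/4 - 7237 = -89649/4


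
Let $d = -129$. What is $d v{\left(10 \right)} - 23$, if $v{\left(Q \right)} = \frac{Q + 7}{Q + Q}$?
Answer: $- \frac{2653}{20} \approx -132.65$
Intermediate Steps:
$v{\left(Q \right)} = \frac{7 + Q}{2 Q}$
$d v{\left(10 \right)} - 23 = - 129 \frac{7 + 10}{2 \cdot 10} - 23 = - 129 \cdot \frac{1}{2} \cdot \frac{1}{10} \cdot 17 - 23 = \left(-129\right) \frac{17}{20} - 23 = - \frac{2193}{20} - 23 = - \frac{2653}{20}$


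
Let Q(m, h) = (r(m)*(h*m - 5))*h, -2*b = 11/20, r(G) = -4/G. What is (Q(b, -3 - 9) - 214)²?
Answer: 828100/121 ≈ 6843.8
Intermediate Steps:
b = -11/40 (b = -11/(2*20) = -½*11/20 = -11/40 ≈ -0.27500)
Q(m, h) = -4*h*(-5 + h*m)/m (Q(m, h) = ((-4/m)*(h*m - 5))*h = ((-4/m)*(-5 + h*m))*h = (-4*(-5 + h*m)/m)*h = -4*h*(-5 + h*m)/m)
(Q(b, -3 - 9) - 214)² = (4*(-3 - 9)*(5 - 1*(-3 - 9)*(-11/40))/(-11/40) - 214)² = (4*(-12)*(-40/11)*(5 - 1*(-12)*(-11/40)) - 214)² = (4*(-12)*(-40/11)*(5 - 33/10) - 214)² = (4*(-12)*(-40/11)*(17/10) - 214)² = (3264/11 - 214)² = (910/11)² = 828100/121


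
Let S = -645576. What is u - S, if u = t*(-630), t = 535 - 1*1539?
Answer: 1278096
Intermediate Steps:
t = -1004 (t = 535 - 1539 = -1004)
u = 632520 (u = -1004*(-630) = 632520)
u - S = 632520 - 1*(-645576) = 632520 + 645576 = 1278096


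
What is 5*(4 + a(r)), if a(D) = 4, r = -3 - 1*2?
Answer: 40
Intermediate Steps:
r = -5 (r = -3 - 2 = -5)
5*(4 + a(r)) = 5*(4 + 4) = 5*8 = 40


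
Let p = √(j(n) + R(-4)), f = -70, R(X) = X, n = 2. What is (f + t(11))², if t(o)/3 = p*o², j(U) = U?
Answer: (70 - 363*I*√2)² ≈ -2.5864e+5 - 71870.0*I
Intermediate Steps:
p = I*√2 (p = √(2 - 4) = √(-2) = I*√2 ≈ 1.4142*I)
t(o) = 3*I*√2*o² (t(o) = 3*((I*√2)*o²) = 3*(I*√2*o²) = 3*I*√2*o²)
(f + t(11))² = (-70 + 3*I*√2*11²)² = (-70 + 3*I*√2*121)² = (-70 + 363*I*√2)²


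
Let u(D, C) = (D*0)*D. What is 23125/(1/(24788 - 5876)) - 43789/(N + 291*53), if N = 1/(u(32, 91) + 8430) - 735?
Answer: 54151368893798730/123819841 ≈ 4.3734e+8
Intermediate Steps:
u(D, C) = 0 (u(D, C) = 0*D = 0)
N = -6196049/8430 (N = 1/(0 + 8430) - 735 = 1/8430 - 735 = -6196049/8430 ≈ -735.00)
23125/(1/(24788 - 5876)) - 43789/(N + 291*53) = 23125/(1/(24788 - 5876)) - 43789/(-6196049/8430 + 291*53) = 23125/(1/18912) - 43789/(-6196049/8430 + 15423) = 23125/(1/18912) - 43789/123819841/8430 = 23125*18912 - 43789*8430/123819841 = 437340000 - 369141270/123819841 = 54151368893798730/123819841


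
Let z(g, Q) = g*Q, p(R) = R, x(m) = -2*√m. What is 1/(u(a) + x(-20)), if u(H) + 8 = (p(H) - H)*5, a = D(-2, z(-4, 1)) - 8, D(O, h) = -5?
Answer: I/(4*(√5 - 2*I)) ≈ -0.055556 + 0.062113*I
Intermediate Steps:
z(g, Q) = Q*g
a = -13 (a = -5 - 8 = -13)
u(H) = -8 (u(H) = -8 + (H - H)*5 = -8 + 0*5 = -8 + 0 = -8)
1/(u(a) + x(-20)) = 1/(-8 - 4*I*√5)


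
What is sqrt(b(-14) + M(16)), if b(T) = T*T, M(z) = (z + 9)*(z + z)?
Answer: 2*sqrt(249) ≈ 31.559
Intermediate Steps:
M(z) = 2*z*(9 + z) (M(z) = (9 + z)*(2*z) = 2*z*(9 + z))
b(T) = T**2
sqrt(b(-14) + M(16)) = sqrt((-14)**2 + 2*16*(9 + 16)) = sqrt(196 + 2*16*25) = sqrt(196 + 800) = sqrt(996) = 2*sqrt(249)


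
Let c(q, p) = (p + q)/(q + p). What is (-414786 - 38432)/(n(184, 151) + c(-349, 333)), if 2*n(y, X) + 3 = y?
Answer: -906436/183 ≈ -4953.2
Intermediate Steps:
c(q, p) = 1 (c(q, p) = (p + q)/(p + q) = 1)
n(y, X) = -3/2 + y/2
(-414786 - 38432)/(n(184, 151) + c(-349, 333)) = (-414786 - 38432)/((-3/2 + (½)*184) + 1) = -453218/((-3/2 + 92) + 1) = -453218/(181/2 + 1) = -453218/183/2 = -453218*2/183 = -906436/183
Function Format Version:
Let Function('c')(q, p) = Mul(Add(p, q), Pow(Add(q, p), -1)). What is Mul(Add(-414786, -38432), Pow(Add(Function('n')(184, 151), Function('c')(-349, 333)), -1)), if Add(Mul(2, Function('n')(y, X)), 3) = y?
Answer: Rational(-906436, 183) ≈ -4953.2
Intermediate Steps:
Function('c')(q, p) = 1 (Function('c')(q, p) = Mul(Add(p, q), Pow(Add(p, q), -1)) = 1)
Function('n')(y, X) = Add(Rational(-3, 2), Mul(Rational(1, 2), y))
Mul(Add(-414786, -38432), Pow(Add(Function('n')(184, 151), Function('c')(-349, 333)), -1)) = Mul(Add(-414786, -38432), Pow(Add(Add(Rational(-3, 2), Mul(Rational(1, 2), 184)), 1), -1)) = Mul(-453218, Pow(Add(Add(Rational(-3, 2), 92), 1), -1)) = Mul(-453218, Pow(Add(Rational(181, 2), 1), -1)) = Mul(-453218, Pow(Rational(183, 2), -1)) = Mul(-453218, Rational(2, 183)) = Rational(-906436, 183)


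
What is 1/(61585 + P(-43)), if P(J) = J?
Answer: 1/61542 ≈ 1.6249e-5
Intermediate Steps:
1/(61585 + P(-43)) = 1/(61585 - 43) = 1/61542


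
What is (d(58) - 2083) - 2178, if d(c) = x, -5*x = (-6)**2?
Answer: -21341/5 ≈ -4268.2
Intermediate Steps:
x = -36/5 (x = -1/5*(-6)**2 = -1/5*36 = -36/5 ≈ -7.2000)
d(c) = -36/5
(d(58) - 2083) - 2178 = (-36/5 - 2083) - 2178 = -10451/5 - 2178 = -21341/5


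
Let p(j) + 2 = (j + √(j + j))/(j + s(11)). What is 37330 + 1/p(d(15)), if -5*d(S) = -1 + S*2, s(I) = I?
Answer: 19672748/527 - 2*I*√290/527 ≈ 37330.0 - 0.064628*I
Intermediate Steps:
d(S) = ⅕ - 2*S/5 (d(S) = -(-1 + S*2)/5 = -(-1 + 2*S)/5 = ⅕ - 2*S/5)
p(j) = -2 + (j + √2*√j)/(11 + j) (p(j) = -2 + (j + √(j + j))/(j + 11) = -2 + (j + √(2*j))/(11 + j) = -2 + (j + √2*√j)/(11 + j))
37330 + 1/p(d(15)) = 37330 + 1/((-22 - (⅕ - ⅖*15) + √2*√(⅕ - ⅖*15))/(11 + (⅕ - ⅖*15))) = 37330 + 1/((-22 - (⅕ - 6) + √2*√(⅕ - 6))/(11 + (⅕ - 6))) = 37330 + 1/((-22 - 1*(-29/5) + √2*√(-29/5))/(11 - 29/5)) = 37330 + 1/((-22 + 29/5 + √2*(I*√145/5))/(26/5)) = 37330 + 1/(5*(-22 + 29/5 + I*√290/5)/26) = 37330 + 1/(5*(-81/5 + I*√290/5)/26) = 37330 + 1/(-81/26 + I*√290/26)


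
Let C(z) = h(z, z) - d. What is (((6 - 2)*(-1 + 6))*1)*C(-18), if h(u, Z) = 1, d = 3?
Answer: -40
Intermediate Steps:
C(z) = -2 (C(z) = 1 - 1*3 = 1 - 3 = -2)
(((6 - 2)*(-1 + 6))*1)*C(-18) = (((6 - 2)*(-1 + 6))*1)*(-2) = ((4*5)*1)*(-2) = (20*1)*(-2) = 20*(-2) = -40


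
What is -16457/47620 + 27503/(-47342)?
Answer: -1044400077/1127213020 ≈ -0.92653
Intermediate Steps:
-16457/47620 + 27503/(-47342) = -16457*1/47620 + 27503*(-1/47342) = -16457/47620 - 27503/47342 = -1044400077/1127213020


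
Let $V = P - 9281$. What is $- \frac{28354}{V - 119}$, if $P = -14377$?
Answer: $\frac{28354}{23777} \approx 1.1925$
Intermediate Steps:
$V = -23658$ ($V = -14377 - 9281 = -23658$)
$- \frac{28354}{V - 119} = - \frac{28354}{-23658 - 119} = - \frac{28354}{-23777} = \left(-28354\right) \left(- \frac{1}{23777}\right) = \frac{28354}{23777}$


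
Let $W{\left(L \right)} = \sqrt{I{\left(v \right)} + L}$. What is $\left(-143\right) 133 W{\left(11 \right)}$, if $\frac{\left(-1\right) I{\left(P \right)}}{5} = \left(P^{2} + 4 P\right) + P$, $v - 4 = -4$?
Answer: $- 19019 \sqrt{11} \approx -63079.0$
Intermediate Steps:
$v = 0$ ($v = 4 - 4 = 0$)
$I{\left(P \right)} = - 25 P - 5 P^{2}$ ($I{\left(P \right)} = - 5 \left(\left(P^{2} + 4 P\right) + P\right) = - 5 \left(P^{2} + 5 P\right) = - 25 P - 5 P^{2}$)
$W{\left(L \right)} = \sqrt{L}$ ($W{\left(L \right)} = \sqrt{\left(-5\right) 0 \left(5 + 0\right) + L} = \sqrt{\left(-5\right) 0 \cdot 5 + L} = \sqrt{0 + L} = \sqrt{L}$)
$\left(-143\right) 133 W{\left(11 \right)} = \left(-143\right) 133 \sqrt{11} = - 19019 \sqrt{11}$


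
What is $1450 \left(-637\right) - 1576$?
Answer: $-925226$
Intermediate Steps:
$1450 \left(-637\right) - 1576 = -923650 - 1576 = -925226$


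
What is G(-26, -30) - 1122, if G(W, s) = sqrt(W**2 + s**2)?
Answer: -1122 + 2*sqrt(394) ≈ -1082.3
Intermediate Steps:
G(-26, -30) - 1122 = sqrt((-26)**2 + (-30)**2) - 1122 = sqrt(676 + 900) - 1122 = sqrt(1576) - 1122 = 2*sqrt(394) - 1122 = -1122 + 2*sqrt(394)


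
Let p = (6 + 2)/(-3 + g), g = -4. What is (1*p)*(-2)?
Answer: 16/7 ≈ 2.2857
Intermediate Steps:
p = -8/7 (p = (6 + 2)/(-3 - 4) = 8/(-7) = 8*(-⅐) = -8/7 ≈ -1.1429)
(1*p)*(-2) = (1*(-8/7))*(-2) = -8/7*(-2) = 16/7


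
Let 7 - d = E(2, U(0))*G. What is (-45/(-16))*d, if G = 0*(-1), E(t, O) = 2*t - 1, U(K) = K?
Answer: 315/16 ≈ 19.688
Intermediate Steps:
E(t, O) = -1 + 2*t
G = 0
d = 7 (d = 7 - (-1 + 2*2)*0 = 7 - (-1 + 4)*0 = 7 - 3*0 = 7 - 1*0 = 7 + 0 = 7)
(-45/(-16))*d = -45/(-16)*7 = -45*(-1)/16*7 = -5*(-9/16)*7 = (45/16)*7 = 315/16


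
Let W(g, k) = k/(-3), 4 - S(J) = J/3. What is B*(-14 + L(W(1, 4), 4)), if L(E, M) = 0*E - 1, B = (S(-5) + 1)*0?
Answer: 0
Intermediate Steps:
S(J) = 4 - J/3
W(g, k) = -k/3 (W(g, k) = k*(-⅓) = -k/3)
B = 0 (B = ((4 - ⅓*(-5)) + 1)*0 = ((4 + 5/3) + 1)*0 = (17/3 + 1)*0 = (20/3)*0 = 0)
L(E, M) = -1 (L(E, M) = 0 - 1 = -1)
B*(-14 + L(W(1, 4), 4)) = 0*(-14 - 1) = 0*(-15) = 0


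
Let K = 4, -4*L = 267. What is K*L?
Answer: -267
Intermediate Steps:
L = -267/4 (L = -1/4*267 = -267/4 ≈ -66.750)
K*L = 4*(-267/4) = -267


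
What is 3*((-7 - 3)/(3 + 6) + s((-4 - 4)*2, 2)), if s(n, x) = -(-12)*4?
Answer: 422/3 ≈ 140.67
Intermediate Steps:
s(n, x) = 48 (s(n, x) = -4*(-12) = 48)
3*((-7 - 3)/(3 + 6) + s((-4 - 4)*2, 2)) = 3*((-7 - 3)/(3 + 6) + 48) = 3*(-10/9 + 48) = 3*(422/9) = 422/3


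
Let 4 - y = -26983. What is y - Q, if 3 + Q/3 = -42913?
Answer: 155735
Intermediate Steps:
y = 26987 (y = 4 - 1*(-26983) = 4 + 26983 = 26987)
Q = -128748 (Q = -9 + 3*(-42913) = -9 - 128739 = -128748)
y - Q = 26987 - 1*(-128748) = 26987 + 128748 = 155735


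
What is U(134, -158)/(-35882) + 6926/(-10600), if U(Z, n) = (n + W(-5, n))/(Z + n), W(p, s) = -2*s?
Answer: -372673423/570523800 ≈ -0.65321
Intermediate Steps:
U(Z, n) = -n/(Z + n) (U(Z, n) = (n - 2*n)/(Z + n) = (-n)/(Z + n) = -n/(Z + n))
U(134, -158)/(-35882) + 6926/(-10600) = -1*(-158)/(134 - 158)/(-35882) + 6926/(-10600) = -1*(-158)/(-24)*(-1/35882) + 6926*(-1/10600) = -1*(-158)*(-1/24)*(-1/35882) - 3463/5300 = -79/12*(-1/35882) - 3463/5300 = 79/430584 - 3463/5300 = -372673423/570523800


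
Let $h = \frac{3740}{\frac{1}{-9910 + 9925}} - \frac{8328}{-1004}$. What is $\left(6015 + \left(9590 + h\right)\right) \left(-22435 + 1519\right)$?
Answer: $- \frac{376488773892}{251} \approx -1.5 \cdot 10^{9}$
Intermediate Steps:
$h = \frac{14083182}{251}$ ($h = \frac{3740}{\frac{1}{15}} - - \frac{2082}{251} = 3740 \frac{1}{\frac{1}{15}} + \frac{2082}{251} = 3740 \cdot 15 + \frac{2082}{251} = 56100 + \frac{2082}{251} = \frac{14083182}{251} \approx 56108.0$)
$\left(6015 + \left(9590 + h\right)\right) \left(-22435 + 1519\right) = \left(6015 + \left(9590 + \frac{14083182}{251}\right)\right) \left(-22435 + 1519\right) = \left(6015 + \frac{16490272}{251}\right) \left(-20916\right) = \frac{18000037}{251} \left(-20916\right) = - \frac{376488773892}{251}$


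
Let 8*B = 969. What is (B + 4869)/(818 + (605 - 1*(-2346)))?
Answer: 39921/30152 ≈ 1.3240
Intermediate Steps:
B = 969/8 (B = (⅛)*969 = 969/8 ≈ 121.13)
(B + 4869)/(818 + (605 - 1*(-2346))) = (969/8 + 4869)/(818 + (605 - 1*(-2346))) = 39921/(8*(818 + (605 + 2346))) = 39921/(8*(818 + 2951)) = (39921/8)/3769 = (39921/8)*(1/3769) = 39921/30152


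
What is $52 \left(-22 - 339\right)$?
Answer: $-18772$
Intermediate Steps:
$52 \left(-22 - 339\right) = 52 \left(-361\right) = -18772$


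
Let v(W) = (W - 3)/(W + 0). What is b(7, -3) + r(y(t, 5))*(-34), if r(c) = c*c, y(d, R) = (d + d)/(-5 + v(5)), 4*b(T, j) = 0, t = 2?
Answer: -13600/529 ≈ -25.709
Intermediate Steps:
v(W) = (-3 + W)/W
b(T, j) = 0 (b(T, j) = (¼)*0 = 0)
y(d, R) = -10*d/23 (y(d, R) = (d + d)/(-5 + (-3 + 5)/5) = (2*d)/(-5 + (⅕)*2) = (2*d)/(-5 + ⅖) = (2*d)/(-23/5) = (2*d)*(-5/23) = -10*d/23)
r(c) = c²
b(7, -3) + r(y(t, 5))*(-34) = 0 + (-10/23*2)²*(-34) = 0 + (-20/23)²*(-34) = 0 + (400/529)*(-34) = 0 - 13600/529 = -13600/529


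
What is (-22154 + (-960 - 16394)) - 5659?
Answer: -45167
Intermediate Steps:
(-22154 + (-960 - 16394)) - 5659 = (-22154 - 17354) - 5659 = -39508 - 5659 = -45167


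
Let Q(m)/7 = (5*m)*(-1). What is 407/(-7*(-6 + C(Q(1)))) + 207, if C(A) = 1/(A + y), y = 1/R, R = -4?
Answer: 1289037/5950 ≈ 216.64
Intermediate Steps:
y = -1/4 (y = 1/(-4) = -1/4 ≈ -0.25000)
Q(m) = -35*m (Q(m) = 7*((5*m)*(-1)) = 7*(-5*m) = -35*m)
C(A) = 1/(-1/4 + A) (C(A) = 1/(A - 1/4) = 1/(-1/4 + A))
407/(-7*(-6 + C(Q(1)))) + 207 = 407/(-7*(-6 + 4/(-1 + 4*(-35*1)))) + 207 = 407/(-7*(-6 + 4/(-1 + 4*(-35)))) + 207 = 407/(-7*(-6 + 4/(-1 - 140))) + 207 = 407/(-7*(-6 + 4/(-141))) + 207 = 407/(-7*(-6 + 4*(-1/141))) + 207 = 407/(-7*(-6 - 4/141)) + 207 = 407/(-7*(-850/141)) + 207 = 407/(5950/141) + 207 = (141/5950)*407 + 207 = 57387/5950 + 207 = 1289037/5950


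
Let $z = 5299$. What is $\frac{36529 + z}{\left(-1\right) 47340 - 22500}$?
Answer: $- \frac{10457}{17460} \approx -0.59891$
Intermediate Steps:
$\frac{36529 + z}{\left(-1\right) 47340 - 22500} = \frac{36529 + 5299}{\left(-1\right) 47340 - 22500} = \frac{41828}{-47340 - 22500} = \frac{41828}{-69840} = 41828 \left(- \frac{1}{69840}\right) = - \frac{10457}{17460}$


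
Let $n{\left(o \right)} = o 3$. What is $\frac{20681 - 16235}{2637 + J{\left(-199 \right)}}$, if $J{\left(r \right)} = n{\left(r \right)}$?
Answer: $\frac{741}{340} \approx 2.1794$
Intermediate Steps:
$n{\left(o \right)} = 3 o$
$J{\left(r \right)} = 3 r$
$\frac{20681 - 16235}{2637 + J{\left(-199 \right)}} = \frac{20681 - 16235}{2637 + 3 \left(-199\right)} = \frac{4446}{2637 - 597} = \frac{4446}{2040} = 4446 \cdot \frac{1}{2040} = \frac{741}{340}$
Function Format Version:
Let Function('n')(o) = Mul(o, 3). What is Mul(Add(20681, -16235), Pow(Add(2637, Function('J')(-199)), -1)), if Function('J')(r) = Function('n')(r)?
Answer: Rational(741, 340) ≈ 2.1794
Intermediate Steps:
Function('n')(o) = Mul(3, o)
Function('J')(r) = Mul(3, r)
Mul(Add(20681, -16235), Pow(Add(2637, Function('J')(-199)), -1)) = Mul(Add(20681, -16235), Pow(Add(2637, Mul(3, -199)), -1)) = Mul(4446, Pow(Add(2637, -597), -1)) = Mul(4446, Pow(2040, -1)) = Mul(4446, Rational(1, 2040)) = Rational(741, 340)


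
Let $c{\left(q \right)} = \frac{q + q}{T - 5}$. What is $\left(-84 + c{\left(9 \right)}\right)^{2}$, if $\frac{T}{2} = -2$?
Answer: $7396$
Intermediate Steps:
$T = -4$ ($T = 2 \left(-2\right) = -4$)
$c{\left(q \right)} = - \frac{2 q}{9}$ ($c{\left(q \right)} = \frac{q + q}{-4 - 5} = \frac{2 q}{-9} = 2 q \left(- \frac{1}{9}\right) = - \frac{2 q}{9}$)
$\left(-84 + c{\left(9 \right)}\right)^{2} = \left(-84 - 2\right)^{2} = \left(-86\right)^{2} = 7396$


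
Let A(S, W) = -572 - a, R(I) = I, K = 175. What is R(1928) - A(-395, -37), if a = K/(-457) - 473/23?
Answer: 26057314/10511 ≈ 2479.1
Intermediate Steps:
a = -220186/10511 (a = 175/(-457) - 473/23 = 175*(-1/457) - 473*1/23 = -175/457 - 473/23 = -220186/10511 ≈ -20.948)
A(S, W) = -5792106/10511 (A(S, W) = -572 - 1*(-220186/10511) = -572 + 220186/10511 = -5792106/10511)
R(1928) - A(-395, -37) = 1928 - 1*(-5792106/10511) = 1928 + 5792106/10511 = 26057314/10511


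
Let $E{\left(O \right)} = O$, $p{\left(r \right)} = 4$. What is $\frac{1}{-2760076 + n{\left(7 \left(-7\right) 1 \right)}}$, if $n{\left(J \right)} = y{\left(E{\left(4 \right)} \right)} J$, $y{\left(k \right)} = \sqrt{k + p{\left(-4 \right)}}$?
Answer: $- \frac{690019}{1904504876642} + \frac{49 \sqrt{2}}{3809009753284} \approx -3.6229 \cdot 10^{-7}$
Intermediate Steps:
$y{\left(k \right)} = \sqrt{4 + k}$ ($y{\left(k \right)} = \sqrt{k + 4} = \sqrt{4 + k}$)
$n{\left(J \right)} = 2 J \sqrt{2}$ ($n{\left(J \right)} = \sqrt{4 + 4} J = \sqrt{8} J = 2 \sqrt{2} J = 2 J \sqrt{2}$)
$\frac{1}{-2760076 + n{\left(7 \left(-7\right) 1 \right)}} = \frac{1}{-2760076 + 2 \cdot 7 \left(-7\right) 1 \sqrt{2}} = \frac{1}{-2760076 + 2 \left(\left(-49\right) 1\right) \sqrt{2}} = \frac{1}{-2760076 + 2 \left(-49\right) \sqrt{2}} = \frac{1}{-2760076 - 98 \sqrt{2}}$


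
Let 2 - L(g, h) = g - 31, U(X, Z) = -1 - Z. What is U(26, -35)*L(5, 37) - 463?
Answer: 489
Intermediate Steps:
L(g, h) = 33 - g (L(g, h) = 2 - (g - 31) = 2 - (-31 + g) = 2 + (31 - g) = 33 - g)
U(26, -35)*L(5, 37) - 463 = (-1 - 1*(-35))*(33 - 1*5) - 463 = (-1 + 35)*(33 - 5) - 463 = 34*28 - 463 = 952 - 463 = 489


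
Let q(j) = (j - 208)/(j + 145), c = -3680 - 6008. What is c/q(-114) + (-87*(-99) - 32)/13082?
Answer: 280832427/300886 ≈ 933.35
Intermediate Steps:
c = -9688
q(j) = (-208 + j)/(145 + j)
c/q(-114) + (-87*(-99) - 32)/13082 = -9688*(145 - 114)/(-208 - 114) + (-87*(-99) - 32)/13082 = -9688/(-322/31) + (8613 - 32)*(1/13082) = -9688/((1/31)*(-322)) + 8581*(1/13082) = -9688/(-322/31) + 8581/13082 = -9688*(-31/322) + 8581/13082 = 21452/23 + 8581/13082 = 280832427/300886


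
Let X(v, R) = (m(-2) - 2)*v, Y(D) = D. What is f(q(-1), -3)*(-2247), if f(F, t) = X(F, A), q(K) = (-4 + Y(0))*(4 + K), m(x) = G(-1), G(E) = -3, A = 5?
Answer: -134820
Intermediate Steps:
m(x) = -3
X(v, R) = -5*v (X(v, R) = (-3 - 2)*v = -5*v)
q(K) = -16 - 4*K (q(K) = (-4 + 0)*(4 + K) = -4*(4 + K) = -16 - 4*K)
f(F, t) = -5*F
f(q(-1), -3)*(-2247) = -5*(-16 - 4*(-1))*(-2247) = -5*(-16 + 4)*(-2247) = -5*(-12)*(-2247) = 60*(-2247) = -134820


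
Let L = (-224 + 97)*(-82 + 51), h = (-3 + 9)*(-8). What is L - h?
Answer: 3985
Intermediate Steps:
h = -48 (h = 6*(-8) = -48)
L = 3937 (L = -127*(-31) = 3937)
L - h = 3937 - 1*(-48) = 3937 + 48 = 3985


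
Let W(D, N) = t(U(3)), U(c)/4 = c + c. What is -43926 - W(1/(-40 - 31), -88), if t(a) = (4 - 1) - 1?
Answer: -43928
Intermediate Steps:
U(c) = 8*c (U(c) = 4*(c + c) = 4*(2*c) = 8*c)
t(a) = 2 (t(a) = 3 - 1 = 2)
W(D, N) = 2
-43926 - W(1/(-40 - 31), -88) = -43926 - 1*2 = -43926 - 2 = -43928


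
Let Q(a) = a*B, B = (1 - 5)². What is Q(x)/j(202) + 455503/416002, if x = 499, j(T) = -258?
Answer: -1601920097/53664258 ≈ -29.851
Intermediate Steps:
B = 16 (B = (-4)² = 16)
Q(a) = 16*a (Q(a) = a*16 = 16*a)
Q(x)/j(202) + 455503/416002 = (16*499)/(-258) + 455503/416002 = 7984*(-1/258) + 455503*(1/416002) = -3992/129 + 455503/416002 = -1601920097/53664258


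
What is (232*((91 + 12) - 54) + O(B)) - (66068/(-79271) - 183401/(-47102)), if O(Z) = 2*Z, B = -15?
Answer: 42322654669261/3733822642 ≈ 11335.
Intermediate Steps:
(232*((91 + 12) - 54) + O(B)) - (66068/(-79271) - 183401/(-47102)) = (232*((91 + 12) - 54) + 2*(-15)) - (66068/(-79271) - 183401/(-47102)) = (232*(103 - 54) - 30) - (66068*(-1/79271) - 183401*(-1/47102)) = (232*49 - 30) - (-66068/79271 + 183401/47102) = (11368 - 30) - 1*11426445735/3733822642 = 11338 - 11426445735/3733822642 = 42322654669261/3733822642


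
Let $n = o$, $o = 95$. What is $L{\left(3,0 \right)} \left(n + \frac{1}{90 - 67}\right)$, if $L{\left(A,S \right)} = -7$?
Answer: $- \frac{15302}{23} \approx -665.3$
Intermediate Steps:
$n = 95$
$L{\left(3,0 \right)} \left(n + \frac{1}{90 - 67}\right) = - 7 \left(95 + \frac{1}{90 - 67}\right) = - 7 \left(95 + \frac{1}{23}\right) = \left(-7\right) \frac{2186}{23} = - \frac{15302}{23}$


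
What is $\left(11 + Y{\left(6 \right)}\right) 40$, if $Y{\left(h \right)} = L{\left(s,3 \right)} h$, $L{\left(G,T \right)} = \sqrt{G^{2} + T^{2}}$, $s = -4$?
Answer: $1640$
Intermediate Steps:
$Y{\left(h \right)} = 5 h$ ($Y{\left(h \right)} = \sqrt{\left(-4\right)^{2} + 3^{2}} h = \sqrt{16 + 9} h = \sqrt{25} h = 5 h$)
$\left(11 + Y{\left(6 \right)}\right) 40 = \left(11 + 5 \cdot 6\right) 40 = \left(11 + 30\right) 40 = 41 \cdot 40 = 1640$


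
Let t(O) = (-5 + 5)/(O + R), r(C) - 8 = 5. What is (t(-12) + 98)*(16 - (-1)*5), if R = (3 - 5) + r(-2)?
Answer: 2058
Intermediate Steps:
r(C) = 13 (r(C) = 8 + 5 = 13)
R = 11 (R = (3 - 5) + 13 = -2 + 13 = 11)
t(O) = 0 (t(O) = (-5 + 5)/(O + 11) = 0/(11 + O) = 0)
(t(-12) + 98)*(16 - (-1)*5) = (0 + 98)*(16 - (-1)*5) = 98*(16 - 1*(-5)) = 98*(16 + 5) = 98*21 = 2058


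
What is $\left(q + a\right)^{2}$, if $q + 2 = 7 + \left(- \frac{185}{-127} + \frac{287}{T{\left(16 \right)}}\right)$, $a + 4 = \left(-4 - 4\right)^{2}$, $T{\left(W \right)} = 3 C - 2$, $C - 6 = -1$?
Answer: $\frac{21365376561}{2725801} \approx 7838.2$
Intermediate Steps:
$C = 5$ ($C = 6 - 1 = 5$)
$T{\left(W \right)} = 13$ ($T{\left(W \right)} = 3 \cdot 5 - 2 = 15 - 2 = 13$)
$a = 60$ ($a = -4 + \left(-4 - 4\right)^{2} = -4 + \left(-8\right)^{2} = -4 + 64 = 60$)
$q = \frac{47109}{1651}$ ($q = -2 + \left(7 + \left(- \frac{185}{-127} + \frac{287}{13}\right)\right) = -2 + \left(7 + \left(\left(-185\right) \left(- \frac{1}{127}\right) + 287 \cdot \frac{1}{13}\right)\right) = -2 + \left(7 + \left(\frac{185}{127} + \frac{287}{13}\right)\right) = -2 + \left(7 + \frac{38854}{1651}\right) = -2 + \frac{50411}{1651} = \frac{47109}{1651} \approx 28.534$)
$\left(q + a\right)^{2} = \left(\frac{47109}{1651} + 60\right)^{2} = \left(\frac{146169}{1651}\right)^{2} = \frac{21365376561}{2725801}$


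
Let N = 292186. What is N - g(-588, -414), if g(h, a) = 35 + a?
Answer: 292565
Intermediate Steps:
N - g(-588, -414) = 292186 - (35 - 414) = 292186 - 1*(-379) = 292186 + 379 = 292565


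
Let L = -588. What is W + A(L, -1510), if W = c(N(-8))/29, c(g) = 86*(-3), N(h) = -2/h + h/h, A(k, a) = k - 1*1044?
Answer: -47586/29 ≈ -1640.9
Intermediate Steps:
A(k, a) = -1044 + k (A(k, a) = k - 1044 = -1044 + k)
N(h) = 1 - 2/h (N(h) = -2/h + 1 = 1 - 2/h)
c(g) = -258
W = -258/29 ≈ -8.8965
W + A(L, -1510) = -258/29 + (-1044 - 588) = -258/29 - 1632 = -47586/29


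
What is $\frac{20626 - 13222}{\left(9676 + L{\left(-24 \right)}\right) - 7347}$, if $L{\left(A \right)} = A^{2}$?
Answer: $\frac{7404}{2905} \approx 2.5487$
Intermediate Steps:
$\frac{20626 - 13222}{\left(9676 + L{\left(-24 \right)}\right) - 7347} = \frac{20626 - 13222}{\left(9676 + \left(-24\right)^{2}\right) - 7347} = \frac{7404}{\left(9676 + 576\right) - 7347} = \frac{7404}{10252 - 7347} = \frac{7404}{2905}$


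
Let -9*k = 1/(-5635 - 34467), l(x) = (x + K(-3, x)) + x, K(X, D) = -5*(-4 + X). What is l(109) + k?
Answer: 91312255/360918 ≈ 253.00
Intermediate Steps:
K(X, D) = 20 - 5*X
l(x) = 35 + 2*x (l(x) = (x + (20 - 5*(-3))) + x = (x + (20 + 15)) + x = (x + 35) + x = (35 + x) + x = 35 + 2*x)
k = 1/360918 (k = -1/(9*(-5635 - 34467)) = -⅑/(-40102) = -⅑*(-1/40102) = 1/360918 ≈ 2.7707e-6)
l(109) + k = (35 + 2*109) + 1/360918 = (35 + 218) + 1/360918 = 253 + 1/360918 = 91312255/360918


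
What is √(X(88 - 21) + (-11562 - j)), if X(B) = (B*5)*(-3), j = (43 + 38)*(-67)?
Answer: 2*I*√1785 ≈ 84.499*I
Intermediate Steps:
j = -5427 (j = 81*(-67) = -5427)
X(B) = -15*B (X(B) = (5*B)*(-3) = -15*B)
√(X(88 - 21) + (-11562 - j)) = √(-15*(88 - 21) + (-11562 - 1*(-5427))) = √(-15*67 + (-11562 + 5427)) = √(-1005 - 6135) = √(-7140) = 2*I*√1785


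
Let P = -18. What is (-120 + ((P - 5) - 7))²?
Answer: 22500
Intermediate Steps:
(-120 + ((P - 5) - 7))² = (-120 + ((-18 - 5) - 7))² = (-120 + (-23 - 7))² = (-120 - 30)² = (-150)² = 22500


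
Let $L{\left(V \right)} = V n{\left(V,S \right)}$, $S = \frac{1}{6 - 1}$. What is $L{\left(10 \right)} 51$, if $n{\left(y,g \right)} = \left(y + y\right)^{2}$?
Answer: $204000$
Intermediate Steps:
$S = \frac{1}{5} \approx 0.2$
$n{\left(y,g \right)} = 4 y^{2}$ ($n{\left(y,g \right)} = \left(2 y\right)^{2} = 4 y^{2}$)
$L{\left(V \right)} = 4 V^{3}$ ($L{\left(V \right)} = V 4 V^{2} = 4 V^{3}$)
$L{\left(10 \right)} 51 = 4 \cdot 10^{3} \cdot 51 = 4 \cdot 1000 \cdot 51 = 4000 \cdot 51 = 204000$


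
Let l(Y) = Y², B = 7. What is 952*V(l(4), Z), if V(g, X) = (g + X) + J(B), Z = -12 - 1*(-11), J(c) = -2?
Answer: 12376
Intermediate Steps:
Z = -1 (Z = -12 + 11 = -1)
V(g, X) = -2 + X + g (V(g, X) = (g + X) - 2 = (X + g) - 2 = -2 + X + g)
952*V(l(4), Z) = 952*(-2 - 1 + 4²) = 952*(-2 - 1 + 16) = 952*13 = 12376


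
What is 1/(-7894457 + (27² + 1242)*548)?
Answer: -1/6814349 ≈ -1.4675e-7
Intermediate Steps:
1/(-7894457 + (27² + 1242)*548) = 1/(-7894457 + (729 + 1242)*548) = 1/(-7894457 + 1971*548) = 1/(-7894457 + 1080108) = 1/(-6814349) = -1/6814349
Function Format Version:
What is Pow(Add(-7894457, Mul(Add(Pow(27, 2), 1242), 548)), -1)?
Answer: Rational(-1, 6814349) ≈ -1.4675e-7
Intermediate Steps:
Pow(Add(-7894457, Mul(Add(Pow(27, 2), 1242), 548)), -1) = Pow(Add(-7894457, Mul(Add(729, 1242), 548)), -1) = Pow(Add(-7894457, Mul(1971, 548)), -1) = Pow(Add(-7894457, 1080108), -1) = Pow(-6814349, -1) = Rational(-1, 6814349)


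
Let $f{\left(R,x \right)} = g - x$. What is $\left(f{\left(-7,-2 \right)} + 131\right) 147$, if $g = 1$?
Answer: $19698$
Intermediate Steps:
$f{\left(R,x \right)} = 1 - x$
$\left(f{\left(-7,-2 \right)} + 131\right) 147 = \left(\left(1 - -2\right) + 131\right) 147 = \left(\left(1 + 2\right) + 131\right) 147 = \left(3 + 131\right) 147 = 134 \cdot 147 = 19698$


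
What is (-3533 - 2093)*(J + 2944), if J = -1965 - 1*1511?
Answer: 2993032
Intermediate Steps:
J = -3476 (J = -1965 - 1511 = -3476)
(-3533 - 2093)*(J + 2944) = (-3533 - 2093)*(-3476 + 2944) = -5626*(-532) = 2993032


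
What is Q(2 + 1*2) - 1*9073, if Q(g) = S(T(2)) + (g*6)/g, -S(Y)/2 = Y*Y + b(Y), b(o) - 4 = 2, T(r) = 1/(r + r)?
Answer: -72633/8 ≈ -9079.1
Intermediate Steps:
T(r) = 1/(2*r)
b(o) = 6 (b(o) = 4 + 2 = 6)
S(Y) = -12 - 2*Y**2 (S(Y) = -2*(Y*Y + 6) = -2*(Y**2 + 6) = -2*(6 + Y**2) = -12 - 2*Y**2)
Q(g) = -49/8 (Q(g) = (-12 - 2*((1/2)/2)**2) + (g*6)/g = (-12 - 2*((1/2)*(1/2))**2) + (6*g)/g = (-12 - 2*(1/4)**2) + 6 = (-12 - 2*1/16) + 6 = (-12 - 1/8) + 6 = -97/8 + 6 = -49/8)
Q(2 + 1*2) - 1*9073 = -49/8 - 1*9073 = -49/8 - 9073 = -72633/8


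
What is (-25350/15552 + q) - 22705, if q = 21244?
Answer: -3791137/2592 ≈ -1462.6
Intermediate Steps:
(-25350/15552 + q) - 22705 = (-25350/15552 + 21244) - 22705 = (-25350*1/15552 + 21244) - 22705 = (-4225/2592 + 21244) - 22705 = 55060223/2592 - 22705 = -3791137/2592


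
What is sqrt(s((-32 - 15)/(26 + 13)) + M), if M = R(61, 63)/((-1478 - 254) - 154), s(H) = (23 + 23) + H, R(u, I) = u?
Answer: sqrt(242173823502)/73554 ≈ 6.6905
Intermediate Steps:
s(H) = 46 + H
M = -61/1886 (M = 61/((-1478 - 254) - 154) = 61/(-1732 - 154) = 61/(-1886) = 61*(-1/1886) = -61/1886 ≈ -0.032344)
sqrt(s((-32 - 15)/(26 + 13)) + M) = sqrt((46 + (-32 - 15)/(26 + 13)) - 61/1886) = sqrt((46 - 47/39) - 61/1886) = sqrt(1747/39 - 61/1886) = sqrt(3292463/73554) = sqrt(242173823502)/73554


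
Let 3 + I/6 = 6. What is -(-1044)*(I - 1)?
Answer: 17748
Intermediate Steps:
I = 18 (I = -18 + 6*6 = -18 + 36 = 18)
-(-1044)*(I - 1) = -(-1044)*(18 - 1) = -(-1044)*17 = -261*(-68) = 17748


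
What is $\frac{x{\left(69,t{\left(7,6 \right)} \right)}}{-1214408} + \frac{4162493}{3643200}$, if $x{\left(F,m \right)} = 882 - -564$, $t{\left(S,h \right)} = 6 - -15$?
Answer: $\frac{631212091493}{553041403200} \approx 1.1413$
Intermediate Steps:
$t{\left(S,h \right)} = 21$ ($t{\left(S,h \right)} = 6 + 15 = 21$)
$x{\left(F,m \right)} = 1446$ ($x{\left(F,m \right)} = 882 + 564 = 1446$)
$\frac{x{\left(69,t{\left(7,6 \right)} \right)}}{-1214408} + \frac{4162493}{3643200} = \frac{1446}{-1214408} + \frac{4162493}{3643200} = 1446 \left(- \frac{1}{1214408}\right) + 4162493 \cdot \frac{1}{3643200} = - \frac{723}{607204} + \frac{4162493}{3643200} = \frac{631212091493}{553041403200}$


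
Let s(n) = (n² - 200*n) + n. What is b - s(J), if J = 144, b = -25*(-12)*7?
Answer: 10020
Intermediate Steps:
b = 2100 (b = 300*7 = 2100)
s(n) = n² - 199*n
b - s(J) = 2100 - 144*(-199 + 144) = 2100 - 144*(-55) = 2100 - 1*(-7920) = 2100 + 7920 = 10020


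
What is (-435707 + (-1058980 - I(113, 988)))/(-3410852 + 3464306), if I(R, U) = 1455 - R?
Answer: -1496029/53454 ≈ -27.987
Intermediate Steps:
(-435707 + (-1058980 - I(113, 988)))/(-3410852 + 3464306) = (-435707 + (-1058980 - (1455 - 1*113)))/(-3410852 + 3464306) = (-435707 + (-1058980 - (1455 - 113)))/53454 = (-435707 + (-1058980 - 1*1342))*(1/53454) = (-435707 + (-1058980 - 1342))*(1/53454) = (-435707 - 1060322)*(1/53454) = -1496029*1/53454 = -1496029/53454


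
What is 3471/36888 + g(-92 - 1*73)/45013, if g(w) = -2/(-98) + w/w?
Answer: 2552536809/27120512552 ≈ 0.094118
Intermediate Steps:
g(w) = 50/49 (g(w) = -2*(-1/98) + 1 = 1/49 + 1 = 50/49)
3471/36888 + g(-92 - 1*73)/45013 = 3471/36888 + (50/49)/45013 = 3471*(1/36888) + (50/49)*(1/45013) = 1157/12296 + 50/2205637 = 2552536809/27120512552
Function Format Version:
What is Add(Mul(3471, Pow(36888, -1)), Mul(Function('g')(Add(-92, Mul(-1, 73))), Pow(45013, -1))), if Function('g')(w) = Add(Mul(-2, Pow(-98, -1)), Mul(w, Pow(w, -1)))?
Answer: Rational(2552536809, 27120512552) ≈ 0.094118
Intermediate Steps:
Function('g')(w) = Rational(50, 49) (Function('g')(w) = Add(Mul(-2, Rational(-1, 98)), 1) = Add(Rational(1, 49), 1) = Rational(50, 49))
Add(Mul(3471, Pow(36888, -1)), Mul(Function('g')(Add(-92, Mul(-1, 73))), Pow(45013, -1))) = Add(Mul(3471, Pow(36888, -1)), Mul(Rational(50, 49), Pow(45013, -1))) = Add(Mul(3471, Rational(1, 36888)), Mul(Rational(50, 49), Rational(1, 45013))) = Add(Rational(1157, 12296), Rational(50, 2205637)) = Rational(2552536809, 27120512552)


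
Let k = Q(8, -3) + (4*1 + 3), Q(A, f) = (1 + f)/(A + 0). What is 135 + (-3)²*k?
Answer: 783/4 ≈ 195.75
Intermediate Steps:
Q(A, f) = (1 + f)/A
k = 27/4 (k = (1 - 3)/8 + (4*1 + 3) = (⅛)*(-2) + (4 + 3) = -¼ + 7 = 27/4 ≈ 6.7500)
135 + (-3)²*k = 135 + (-3)²*(27/4) = 135 + 9*(27/4) = 135 + 243/4 = 783/4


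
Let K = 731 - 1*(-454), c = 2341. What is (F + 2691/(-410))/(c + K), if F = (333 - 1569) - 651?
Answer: -776361/1445660 ≈ -0.53703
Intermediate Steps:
F = -1887 (F = -1236 - 651 = -1887)
K = 1185 (K = 731 + 454 = 1185)
(F + 2691/(-410))/(c + K) = (-1887 + 2691/(-410))/(2341 + 1185) = (-1887 + 2691*(-1/410))/3526 = (-1887 - 2691/410)*(1/3526) = -776361/410*1/3526 = -776361/1445660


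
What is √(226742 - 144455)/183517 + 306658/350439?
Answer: 306658/350439 + 3*√9143/183517 ≈ 0.87663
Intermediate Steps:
√(226742 - 144455)/183517 + 306658/350439 = √82287*(1/183517) + 306658*(1/350439) = (3*√9143)*(1/183517) + 306658/350439 = 3*√9143/183517 + 306658/350439 = 306658/350439 + 3*√9143/183517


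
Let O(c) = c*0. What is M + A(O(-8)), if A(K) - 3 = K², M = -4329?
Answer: -4326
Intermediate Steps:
O(c) = 0
A(K) = 3 + K²
M + A(O(-8)) = -4329 + (3 + 0²) = -4329 + (3 + 0) = -4329 + 3 = -4326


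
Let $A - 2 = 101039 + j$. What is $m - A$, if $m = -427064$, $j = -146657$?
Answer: $-381448$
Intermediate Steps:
$A = -45616$ ($A = 2 + \left(101039 - 146657\right) = 2 - 45618 = -45616$)
$m - A = -427064 - -45616 = -427064 + 45616 = -381448$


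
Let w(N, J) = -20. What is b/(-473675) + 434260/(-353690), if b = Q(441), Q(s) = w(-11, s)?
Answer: -4113820634/3350682215 ≈ -1.2278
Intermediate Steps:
Q(s) = -20
b = -20
b/(-473675) + 434260/(-353690) = -20/(-473675) + 434260/(-353690) = -20*(-1/473675) + 434260*(-1/353690) = 4/94735 - 43426/35369 = -4113820634/3350682215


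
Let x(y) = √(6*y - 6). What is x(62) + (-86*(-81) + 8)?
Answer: 6974 + √366 ≈ 6993.1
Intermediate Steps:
x(y) = √(-6 + 6*y)
x(62) + (-86*(-81) + 8) = √(-6 + 6*62) + (-86*(-81) + 8) = √(-6 + 372) + (6966 + 8) = √366 + 6974 = 6974 + √366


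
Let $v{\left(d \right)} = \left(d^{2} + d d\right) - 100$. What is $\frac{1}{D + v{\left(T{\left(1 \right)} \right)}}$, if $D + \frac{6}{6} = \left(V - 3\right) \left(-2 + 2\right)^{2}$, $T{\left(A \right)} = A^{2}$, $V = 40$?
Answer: $- \frac{1}{99} \approx -0.010101$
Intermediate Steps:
$v{\left(d \right)} = -100 + 2 d^{2}$ ($v{\left(d \right)} = \left(d^{2} + d^{2}\right) - 100 = 2 d^{2} - 100 = -100 + 2 d^{2}$)
$D = -1$ ($D = -1 + \left(40 - 3\right) \left(-2 + 2\right)^{2} = -1 + 37 \cdot 0^{2} = -1 + 37 \cdot 0 = -1 + 0 = -1$)
$\frac{1}{D + v{\left(T{\left(1 \right)} \right)}} = \frac{1}{-1 - \left(100 - 2 \left(1^{2}\right)^{2}\right)} = \frac{1}{-1 - \left(100 - 2 \cdot 1^{2}\right)} = \frac{1}{-1 + \left(-100 + 2 \cdot 1\right)} = \frac{1}{-1 + \left(-100 + 2\right)} = \frac{1}{-1 - 98} = \frac{1}{-99} = - \frac{1}{99}$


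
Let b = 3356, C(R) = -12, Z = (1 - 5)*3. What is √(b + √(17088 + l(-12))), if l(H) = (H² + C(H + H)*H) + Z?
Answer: √(3356 + 2*√4341) ≈ 59.057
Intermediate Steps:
Z = -12 (Z = -4*3 = -12)
l(H) = -12 + H² - 12*H (l(H) = (H² - 12*H) - 12 = -12 + H² - 12*H)
√(b + √(17088 + l(-12))) = √(3356 + √(17088 + (-12 + (-12)² - 12*(-12)))) = √(3356 + √(17088 + (-12 + 144 + 144))) = √(3356 + √(17088 + 276)) = √(3356 + √17364) = √(3356 + 2*√4341)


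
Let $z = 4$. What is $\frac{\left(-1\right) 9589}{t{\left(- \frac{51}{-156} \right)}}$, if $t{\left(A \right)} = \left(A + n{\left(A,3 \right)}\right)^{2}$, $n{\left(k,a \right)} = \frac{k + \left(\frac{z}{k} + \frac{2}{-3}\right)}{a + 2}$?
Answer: $- \frac{421502714100}{321879481} \approx -1309.5$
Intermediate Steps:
$n{\left(k,a \right)} = \frac{- \frac{2}{3} + k + \frac{4}{k}}{2 + a}$ ($n{\left(k,a \right)} = \frac{k + \left(\frac{4}{k} + \frac{2}{-3}\right)}{a + 2} = \frac{k + \left(\frac{4}{k} + 2 \left(- \frac{1}{3}\right)\right)}{2 + a} = \frac{k - \left(\frac{2}{3} - \frac{4}{k}\right)}{2 + a} = \frac{- \frac{2}{3} + k + \frac{4}{k}}{2 + a}$)
$t{\left(A \right)} = \left(A + \frac{4 + A^{2} - \frac{2 A}{3}}{5 A}\right)^{2}$ ($t{\left(A \right)} = \left(A + \frac{4 + A^{2} - \frac{2 A}{3}}{A \left(2 + 3\right)}\right)^{2} = \left(A + \frac{4 + A^{2} - \frac{2 A}{3}}{A 5}\right)^{2} = \left(A + \frac{1}{A} \frac{1}{5} \left(4 + A^{2} - \frac{2 A}{3}\right)\right)^{2} = \left(A + \frac{4 + A^{2} - \frac{2 A}{3}}{5 A}\right)^{2}$)
$\frac{\left(-1\right) 9589}{t{\left(- \frac{51}{-156} \right)}} = \frac{\left(-1\right) 9589}{\frac{4}{225} \frac{1}{\frac{289}{2704}} \left(6 - - \frac{51}{-156} + 9 \left(- \frac{51}{-156}\right)^{2}\right)^{2}} = - \frac{9589}{\frac{4}{225} \frac{1}{\frac{289}{2704}} \left(6 - \left(-51\right) \left(- \frac{1}{156}\right) + 9 \left(\left(-51\right) \left(- \frac{1}{156}\right)\right)^{2}\right)^{2}} = - \frac{9589}{\frac{4}{225} \frac{1}{\frac{289}{2704}} \left(6 - \frac{17}{52} + 9 \left(\frac{17}{52}\right)^{2}\right)^{2}} = - \frac{9589}{\frac{4}{225} \cdot \frac{2704}{289} \left(6 - \frac{17}{52} + 9 \cdot \frac{289}{2704}\right)^{2}} = - \frac{9589}{\frac{4}{225} \cdot \frac{2704}{289} \left(6 - \frac{17}{52} + \frac{2601}{2704}\right)^{2}} = - \frac{9589}{\frac{4}{225} \cdot \frac{2704}{289} \left(\frac{17941}{2704}\right)^{2}} = - \frac{9589}{\frac{4}{225} \cdot \frac{2704}{289} \cdot \frac{321879481}{7311616}} = - \frac{9589}{\frac{321879481}{43956900}} = \left(-9589\right) \frac{43956900}{321879481} = - \frac{421502714100}{321879481}$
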